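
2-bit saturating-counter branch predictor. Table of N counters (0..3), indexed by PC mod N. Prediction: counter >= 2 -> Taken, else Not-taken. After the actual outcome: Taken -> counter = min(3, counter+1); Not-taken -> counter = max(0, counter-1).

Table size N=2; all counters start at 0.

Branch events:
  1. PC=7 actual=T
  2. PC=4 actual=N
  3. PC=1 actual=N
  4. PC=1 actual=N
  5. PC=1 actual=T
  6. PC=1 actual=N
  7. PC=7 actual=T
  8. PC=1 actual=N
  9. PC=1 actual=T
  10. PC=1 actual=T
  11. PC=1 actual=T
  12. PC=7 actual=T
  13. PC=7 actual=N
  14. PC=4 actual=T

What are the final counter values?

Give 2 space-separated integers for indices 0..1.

Answer: 1 2

Derivation:
Ev 1: PC=7 idx=1 pred=N actual=T -> ctr[1]=1
Ev 2: PC=4 idx=0 pred=N actual=N -> ctr[0]=0
Ev 3: PC=1 idx=1 pred=N actual=N -> ctr[1]=0
Ev 4: PC=1 idx=1 pred=N actual=N -> ctr[1]=0
Ev 5: PC=1 idx=1 pred=N actual=T -> ctr[1]=1
Ev 6: PC=1 idx=1 pred=N actual=N -> ctr[1]=0
Ev 7: PC=7 idx=1 pred=N actual=T -> ctr[1]=1
Ev 8: PC=1 idx=1 pred=N actual=N -> ctr[1]=0
Ev 9: PC=1 idx=1 pred=N actual=T -> ctr[1]=1
Ev 10: PC=1 idx=1 pred=N actual=T -> ctr[1]=2
Ev 11: PC=1 idx=1 pred=T actual=T -> ctr[1]=3
Ev 12: PC=7 idx=1 pred=T actual=T -> ctr[1]=3
Ev 13: PC=7 idx=1 pred=T actual=N -> ctr[1]=2
Ev 14: PC=4 idx=0 pred=N actual=T -> ctr[0]=1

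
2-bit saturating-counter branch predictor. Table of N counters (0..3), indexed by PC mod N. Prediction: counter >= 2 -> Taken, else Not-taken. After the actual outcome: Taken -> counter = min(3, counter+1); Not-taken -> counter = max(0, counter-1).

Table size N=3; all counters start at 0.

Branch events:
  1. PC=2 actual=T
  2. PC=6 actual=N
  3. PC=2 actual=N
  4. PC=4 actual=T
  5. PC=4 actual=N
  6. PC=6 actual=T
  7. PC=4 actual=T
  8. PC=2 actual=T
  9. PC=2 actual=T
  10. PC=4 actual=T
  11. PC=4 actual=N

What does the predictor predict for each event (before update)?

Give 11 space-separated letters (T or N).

Ev 1: PC=2 idx=2 pred=N actual=T -> ctr[2]=1
Ev 2: PC=6 idx=0 pred=N actual=N -> ctr[0]=0
Ev 3: PC=2 idx=2 pred=N actual=N -> ctr[2]=0
Ev 4: PC=4 idx=1 pred=N actual=T -> ctr[1]=1
Ev 5: PC=4 idx=1 pred=N actual=N -> ctr[1]=0
Ev 6: PC=6 idx=0 pred=N actual=T -> ctr[0]=1
Ev 7: PC=4 idx=1 pred=N actual=T -> ctr[1]=1
Ev 8: PC=2 idx=2 pred=N actual=T -> ctr[2]=1
Ev 9: PC=2 idx=2 pred=N actual=T -> ctr[2]=2
Ev 10: PC=4 idx=1 pred=N actual=T -> ctr[1]=2
Ev 11: PC=4 idx=1 pred=T actual=N -> ctr[1]=1

Answer: N N N N N N N N N N T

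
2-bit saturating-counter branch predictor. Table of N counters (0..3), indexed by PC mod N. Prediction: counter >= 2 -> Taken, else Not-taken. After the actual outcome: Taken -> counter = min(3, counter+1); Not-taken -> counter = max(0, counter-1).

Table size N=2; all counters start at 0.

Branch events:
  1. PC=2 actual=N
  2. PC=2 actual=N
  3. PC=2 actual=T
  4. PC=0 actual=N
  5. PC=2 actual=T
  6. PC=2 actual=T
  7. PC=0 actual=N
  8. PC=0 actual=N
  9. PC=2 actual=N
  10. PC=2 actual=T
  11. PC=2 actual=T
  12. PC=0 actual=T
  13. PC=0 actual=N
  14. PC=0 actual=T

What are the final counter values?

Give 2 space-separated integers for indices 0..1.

Answer: 3 0

Derivation:
Ev 1: PC=2 idx=0 pred=N actual=N -> ctr[0]=0
Ev 2: PC=2 idx=0 pred=N actual=N -> ctr[0]=0
Ev 3: PC=2 idx=0 pred=N actual=T -> ctr[0]=1
Ev 4: PC=0 idx=0 pred=N actual=N -> ctr[0]=0
Ev 5: PC=2 idx=0 pred=N actual=T -> ctr[0]=1
Ev 6: PC=2 idx=0 pred=N actual=T -> ctr[0]=2
Ev 7: PC=0 idx=0 pred=T actual=N -> ctr[0]=1
Ev 8: PC=0 idx=0 pred=N actual=N -> ctr[0]=0
Ev 9: PC=2 idx=0 pred=N actual=N -> ctr[0]=0
Ev 10: PC=2 idx=0 pred=N actual=T -> ctr[0]=1
Ev 11: PC=2 idx=0 pred=N actual=T -> ctr[0]=2
Ev 12: PC=0 idx=0 pred=T actual=T -> ctr[0]=3
Ev 13: PC=0 idx=0 pred=T actual=N -> ctr[0]=2
Ev 14: PC=0 idx=0 pred=T actual=T -> ctr[0]=3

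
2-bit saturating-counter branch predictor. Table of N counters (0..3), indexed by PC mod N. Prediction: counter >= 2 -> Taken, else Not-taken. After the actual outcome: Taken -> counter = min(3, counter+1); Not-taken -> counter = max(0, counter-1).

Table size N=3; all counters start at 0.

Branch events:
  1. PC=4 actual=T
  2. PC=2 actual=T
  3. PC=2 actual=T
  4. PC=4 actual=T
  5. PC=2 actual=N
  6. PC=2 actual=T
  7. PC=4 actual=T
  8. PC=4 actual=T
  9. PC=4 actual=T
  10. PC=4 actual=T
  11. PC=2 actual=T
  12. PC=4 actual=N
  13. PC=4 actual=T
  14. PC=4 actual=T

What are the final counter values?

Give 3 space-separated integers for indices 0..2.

Ev 1: PC=4 idx=1 pred=N actual=T -> ctr[1]=1
Ev 2: PC=2 idx=2 pred=N actual=T -> ctr[2]=1
Ev 3: PC=2 idx=2 pred=N actual=T -> ctr[2]=2
Ev 4: PC=4 idx=1 pred=N actual=T -> ctr[1]=2
Ev 5: PC=2 idx=2 pred=T actual=N -> ctr[2]=1
Ev 6: PC=2 idx=2 pred=N actual=T -> ctr[2]=2
Ev 7: PC=4 idx=1 pred=T actual=T -> ctr[1]=3
Ev 8: PC=4 idx=1 pred=T actual=T -> ctr[1]=3
Ev 9: PC=4 idx=1 pred=T actual=T -> ctr[1]=3
Ev 10: PC=4 idx=1 pred=T actual=T -> ctr[1]=3
Ev 11: PC=2 idx=2 pred=T actual=T -> ctr[2]=3
Ev 12: PC=4 idx=1 pred=T actual=N -> ctr[1]=2
Ev 13: PC=4 idx=1 pred=T actual=T -> ctr[1]=3
Ev 14: PC=4 idx=1 pred=T actual=T -> ctr[1]=3

Answer: 0 3 3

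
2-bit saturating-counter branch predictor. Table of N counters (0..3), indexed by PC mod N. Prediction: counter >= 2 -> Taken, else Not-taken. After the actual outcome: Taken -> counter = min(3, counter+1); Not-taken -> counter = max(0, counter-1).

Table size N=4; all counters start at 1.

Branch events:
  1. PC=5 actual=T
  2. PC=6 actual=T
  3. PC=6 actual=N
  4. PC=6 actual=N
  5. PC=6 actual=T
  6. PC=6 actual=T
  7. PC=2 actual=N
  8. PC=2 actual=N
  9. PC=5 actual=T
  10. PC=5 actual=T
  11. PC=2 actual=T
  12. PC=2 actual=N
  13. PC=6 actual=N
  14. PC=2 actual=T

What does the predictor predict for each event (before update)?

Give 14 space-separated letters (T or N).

Answer: N N T N N N T N T T N N N N

Derivation:
Ev 1: PC=5 idx=1 pred=N actual=T -> ctr[1]=2
Ev 2: PC=6 idx=2 pred=N actual=T -> ctr[2]=2
Ev 3: PC=6 idx=2 pred=T actual=N -> ctr[2]=1
Ev 4: PC=6 idx=2 pred=N actual=N -> ctr[2]=0
Ev 5: PC=6 idx=2 pred=N actual=T -> ctr[2]=1
Ev 6: PC=6 idx=2 pred=N actual=T -> ctr[2]=2
Ev 7: PC=2 idx=2 pred=T actual=N -> ctr[2]=1
Ev 8: PC=2 idx=2 pred=N actual=N -> ctr[2]=0
Ev 9: PC=5 idx=1 pred=T actual=T -> ctr[1]=3
Ev 10: PC=5 idx=1 pred=T actual=T -> ctr[1]=3
Ev 11: PC=2 idx=2 pred=N actual=T -> ctr[2]=1
Ev 12: PC=2 idx=2 pred=N actual=N -> ctr[2]=0
Ev 13: PC=6 idx=2 pred=N actual=N -> ctr[2]=0
Ev 14: PC=2 idx=2 pred=N actual=T -> ctr[2]=1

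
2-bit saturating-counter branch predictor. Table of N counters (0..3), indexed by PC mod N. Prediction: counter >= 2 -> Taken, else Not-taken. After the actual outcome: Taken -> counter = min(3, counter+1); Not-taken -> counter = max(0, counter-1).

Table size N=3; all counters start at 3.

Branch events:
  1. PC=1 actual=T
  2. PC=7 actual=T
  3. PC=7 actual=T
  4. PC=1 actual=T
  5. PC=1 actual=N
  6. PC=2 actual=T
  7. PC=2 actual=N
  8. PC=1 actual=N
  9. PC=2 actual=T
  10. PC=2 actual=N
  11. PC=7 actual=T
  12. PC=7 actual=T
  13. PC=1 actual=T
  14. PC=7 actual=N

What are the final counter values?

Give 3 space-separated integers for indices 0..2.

Answer: 3 2 2

Derivation:
Ev 1: PC=1 idx=1 pred=T actual=T -> ctr[1]=3
Ev 2: PC=7 idx=1 pred=T actual=T -> ctr[1]=3
Ev 3: PC=7 idx=1 pred=T actual=T -> ctr[1]=3
Ev 4: PC=1 idx=1 pred=T actual=T -> ctr[1]=3
Ev 5: PC=1 idx=1 pred=T actual=N -> ctr[1]=2
Ev 6: PC=2 idx=2 pred=T actual=T -> ctr[2]=3
Ev 7: PC=2 idx=2 pred=T actual=N -> ctr[2]=2
Ev 8: PC=1 idx=1 pred=T actual=N -> ctr[1]=1
Ev 9: PC=2 idx=2 pred=T actual=T -> ctr[2]=3
Ev 10: PC=2 idx=2 pred=T actual=N -> ctr[2]=2
Ev 11: PC=7 idx=1 pred=N actual=T -> ctr[1]=2
Ev 12: PC=7 idx=1 pred=T actual=T -> ctr[1]=3
Ev 13: PC=1 idx=1 pred=T actual=T -> ctr[1]=3
Ev 14: PC=7 idx=1 pred=T actual=N -> ctr[1]=2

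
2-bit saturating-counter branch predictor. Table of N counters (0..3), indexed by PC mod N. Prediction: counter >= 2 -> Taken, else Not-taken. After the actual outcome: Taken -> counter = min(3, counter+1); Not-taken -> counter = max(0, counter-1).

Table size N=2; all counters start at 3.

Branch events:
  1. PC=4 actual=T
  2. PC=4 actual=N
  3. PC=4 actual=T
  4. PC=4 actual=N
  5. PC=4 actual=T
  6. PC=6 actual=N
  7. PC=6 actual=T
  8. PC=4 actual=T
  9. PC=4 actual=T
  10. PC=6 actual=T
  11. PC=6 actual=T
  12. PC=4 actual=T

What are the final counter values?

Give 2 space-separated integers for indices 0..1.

Ev 1: PC=4 idx=0 pred=T actual=T -> ctr[0]=3
Ev 2: PC=4 idx=0 pred=T actual=N -> ctr[0]=2
Ev 3: PC=4 idx=0 pred=T actual=T -> ctr[0]=3
Ev 4: PC=4 idx=0 pred=T actual=N -> ctr[0]=2
Ev 5: PC=4 idx=0 pred=T actual=T -> ctr[0]=3
Ev 6: PC=6 idx=0 pred=T actual=N -> ctr[0]=2
Ev 7: PC=6 idx=0 pred=T actual=T -> ctr[0]=3
Ev 8: PC=4 idx=0 pred=T actual=T -> ctr[0]=3
Ev 9: PC=4 idx=0 pred=T actual=T -> ctr[0]=3
Ev 10: PC=6 idx=0 pred=T actual=T -> ctr[0]=3
Ev 11: PC=6 idx=0 pred=T actual=T -> ctr[0]=3
Ev 12: PC=4 idx=0 pred=T actual=T -> ctr[0]=3

Answer: 3 3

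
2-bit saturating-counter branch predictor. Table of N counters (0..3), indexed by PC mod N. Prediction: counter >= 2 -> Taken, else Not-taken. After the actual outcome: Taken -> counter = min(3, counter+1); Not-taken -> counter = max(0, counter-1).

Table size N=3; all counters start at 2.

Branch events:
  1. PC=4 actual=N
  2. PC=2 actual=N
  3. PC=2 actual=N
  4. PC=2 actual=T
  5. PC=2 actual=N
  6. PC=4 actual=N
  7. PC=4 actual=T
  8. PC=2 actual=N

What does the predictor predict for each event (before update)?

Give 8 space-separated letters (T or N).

Ev 1: PC=4 idx=1 pred=T actual=N -> ctr[1]=1
Ev 2: PC=2 idx=2 pred=T actual=N -> ctr[2]=1
Ev 3: PC=2 idx=2 pred=N actual=N -> ctr[2]=0
Ev 4: PC=2 idx=2 pred=N actual=T -> ctr[2]=1
Ev 5: PC=2 idx=2 pred=N actual=N -> ctr[2]=0
Ev 6: PC=4 idx=1 pred=N actual=N -> ctr[1]=0
Ev 7: PC=4 idx=1 pred=N actual=T -> ctr[1]=1
Ev 8: PC=2 idx=2 pred=N actual=N -> ctr[2]=0

Answer: T T N N N N N N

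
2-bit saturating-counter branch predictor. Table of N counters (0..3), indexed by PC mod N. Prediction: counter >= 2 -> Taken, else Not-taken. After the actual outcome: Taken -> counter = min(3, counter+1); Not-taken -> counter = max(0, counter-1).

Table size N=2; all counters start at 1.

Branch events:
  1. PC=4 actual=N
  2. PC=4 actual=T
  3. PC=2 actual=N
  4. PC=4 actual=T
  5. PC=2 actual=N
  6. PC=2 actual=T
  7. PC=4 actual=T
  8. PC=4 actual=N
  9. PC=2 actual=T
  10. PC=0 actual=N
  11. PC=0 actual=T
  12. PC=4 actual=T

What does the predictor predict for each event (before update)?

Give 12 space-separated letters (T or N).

Answer: N N N N N N N T N T N T

Derivation:
Ev 1: PC=4 idx=0 pred=N actual=N -> ctr[0]=0
Ev 2: PC=4 idx=0 pred=N actual=T -> ctr[0]=1
Ev 3: PC=2 idx=0 pred=N actual=N -> ctr[0]=0
Ev 4: PC=4 idx=0 pred=N actual=T -> ctr[0]=1
Ev 5: PC=2 idx=0 pred=N actual=N -> ctr[0]=0
Ev 6: PC=2 idx=0 pred=N actual=T -> ctr[0]=1
Ev 7: PC=4 idx=0 pred=N actual=T -> ctr[0]=2
Ev 8: PC=4 idx=0 pred=T actual=N -> ctr[0]=1
Ev 9: PC=2 idx=0 pred=N actual=T -> ctr[0]=2
Ev 10: PC=0 idx=0 pred=T actual=N -> ctr[0]=1
Ev 11: PC=0 idx=0 pred=N actual=T -> ctr[0]=2
Ev 12: PC=4 idx=0 pred=T actual=T -> ctr[0]=3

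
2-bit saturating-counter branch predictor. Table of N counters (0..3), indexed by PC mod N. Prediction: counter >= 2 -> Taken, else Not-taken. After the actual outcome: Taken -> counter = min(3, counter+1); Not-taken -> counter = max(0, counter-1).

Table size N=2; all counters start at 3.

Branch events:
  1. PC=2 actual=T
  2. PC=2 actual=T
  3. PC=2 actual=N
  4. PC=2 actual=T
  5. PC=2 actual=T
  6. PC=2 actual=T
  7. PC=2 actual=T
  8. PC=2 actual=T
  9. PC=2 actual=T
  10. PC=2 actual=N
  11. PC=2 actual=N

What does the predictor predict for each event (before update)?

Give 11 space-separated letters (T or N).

Answer: T T T T T T T T T T T

Derivation:
Ev 1: PC=2 idx=0 pred=T actual=T -> ctr[0]=3
Ev 2: PC=2 idx=0 pred=T actual=T -> ctr[0]=3
Ev 3: PC=2 idx=0 pred=T actual=N -> ctr[0]=2
Ev 4: PC=2 idx=0 pred=T actual=T -> ctr[0]=3
Ev 5: PC=2 idx=0 pred=T actual=T -> ctr[0]=3
Ev 6: PC=2 idx=0 pred=T actual=T -> ctr[0]=3
Ev 7: PC=2 idx=0 pred=T actual=T -> ctr[0]=3
Ev 8: PC=2 idx=0 pred=T actual=T -> ctr[0]=3
Ev 9: PC=2 idx=0 pred=T actual=T -> ctr[0]=3
Ev 10: PC=2 idx=0 pred=T actual=N -> ctr[0]=2
Ev 11: PC=2 idx=0 pred=T actual=N -> ctr[0]=1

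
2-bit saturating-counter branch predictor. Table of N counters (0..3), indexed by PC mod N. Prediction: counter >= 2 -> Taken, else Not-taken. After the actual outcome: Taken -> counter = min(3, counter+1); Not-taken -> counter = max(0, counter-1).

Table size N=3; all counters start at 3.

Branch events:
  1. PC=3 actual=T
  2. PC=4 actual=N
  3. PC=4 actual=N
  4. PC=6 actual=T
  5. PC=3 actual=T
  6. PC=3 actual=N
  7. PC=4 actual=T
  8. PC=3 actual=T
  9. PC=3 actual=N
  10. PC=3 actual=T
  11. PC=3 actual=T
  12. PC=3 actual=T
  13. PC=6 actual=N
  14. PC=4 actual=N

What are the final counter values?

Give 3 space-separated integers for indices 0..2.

Answer: 2 1 3

Derivation:
Ev 1: PC=3 idx=0 pred=T actual=T -> ctr[0]=3
Ev 2: PC=4 idx=1 pred=T actual=N -> ctr[1]=2
Ev 3: PC=4 idx=1 pred=T actual=N -> ctr[1]=1
Ev 4: PC=6 idx=0 pred=T actual=T -> ctr[0]=3
Ev 5: PC=3 idx=0 pred=T actual=T -> ctr[0]=3
Ev 6: PC=3 idx=0 pred=T actual=N -> ctr[0]=2
Ev 7: PC=4 idx=1 pred=N actual=T -> ctr[1]=2
Ev 8: PC=3 idx=0 pred=T actual=T -> ctr[0]=3
Ev 9: PC=3 idx=0 pred=T actual=N -> ctr[0]=2
Ev 10: PC=3 idx=0 pred=T actual=T -> ctr[0]=3
Ev 11: PC=3 idx=0 pred=T actual=T -> ctr[0]=3
Ev 12: PC=3 idx=0 pred=T actual=T -> ctr[0]=3
Ev 13: PC=6 idx=0 pred=T actual=N -> ctr[0]=2
Ev 14: PC=4 idx=1 pred=T actual=N -> ctr[1]=1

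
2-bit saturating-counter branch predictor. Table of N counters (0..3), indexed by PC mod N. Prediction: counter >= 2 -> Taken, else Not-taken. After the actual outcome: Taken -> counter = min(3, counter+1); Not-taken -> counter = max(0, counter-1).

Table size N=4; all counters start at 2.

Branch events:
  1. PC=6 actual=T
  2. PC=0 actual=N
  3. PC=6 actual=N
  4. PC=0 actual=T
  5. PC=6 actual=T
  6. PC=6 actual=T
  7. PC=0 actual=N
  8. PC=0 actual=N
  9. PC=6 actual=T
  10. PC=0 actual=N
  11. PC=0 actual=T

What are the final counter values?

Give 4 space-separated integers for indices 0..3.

Answer: 1 2 3 2

Derivation:
Ev 1: PC=6 idx=2 pred=T actual=T -> ctr[2]=3
Ev 2: PC=0 idx=0 pred=T actual=N -> ctr[0]=1
Ev 3: PC=6 idx=2 pred=T actual=N -> ctr[2]=2
Ev 4: PC=0 idx=0 pred=N actual=T -> ctr[0]=2
Ev 5: PC=6 idx=2 pred=T actual=T -> ctr[2]=3
Ev 6: PC=6 idx=2 pred=T actual=T -> ctr[2]=3
Ev 7: PC=0 idx=0 pred=T actual=N -> ctr[0]=1
Ev 8: PC=0 idx=0 pred=N actual=N -> ctr[0]=0
Ev 9: PC=6 idx=2 pred=T actual=T -> ctr[2]=3
Ev 10: PC=0 idx=0 pred=N actual=N -> ctr[0]=0
Ev 11: PC=0 idx=0 pred=N actual=T -> ctr[0]=1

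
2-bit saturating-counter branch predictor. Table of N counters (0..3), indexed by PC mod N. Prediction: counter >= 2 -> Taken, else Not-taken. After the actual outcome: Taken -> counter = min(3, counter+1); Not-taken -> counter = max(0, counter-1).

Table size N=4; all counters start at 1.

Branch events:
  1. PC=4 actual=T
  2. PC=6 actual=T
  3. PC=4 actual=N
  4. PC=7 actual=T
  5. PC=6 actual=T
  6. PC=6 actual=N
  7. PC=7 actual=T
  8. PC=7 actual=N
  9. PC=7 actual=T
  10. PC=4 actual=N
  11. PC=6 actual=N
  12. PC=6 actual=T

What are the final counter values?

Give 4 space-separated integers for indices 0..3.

Ev 1: PC=4 idx=0 pred=N actual=T -> ctr[0]=2
Ev 2: PC=6 idx=2 pred=N actual=T -> ctr[2]=2
Ev 3: PC=4 idx=0 pred=T actual=N -> ctr[0]=1
Ev 4: PC=7 idx=3 pred=N actual=T -> ctr[3]=2
Ev 5: PC=6 idx=2 pred=T actual=T -> ctr[2]=3
Ev 6: PC=6 idx=2 pred=T actual=N -> ctr[2]=2
Ev 7: PC=7 idx=3 pred=T actual=T -> ctr[3]=3
Ev 8: PC=7 idx=3 pred=T actual=N -> ctr[3]=2
Ev 9: PC=7 idx=3 pred=T actual=T -> ctr[3]=3
Ev 10: PC=4 idx=0 pred=N actual=N -> ctr[0]=0
Ev 11: PC=6 idx=2 pred=T actual=N -> ctr[2]=1
Ev 12: PC=6 idx=2 pred=N actual=T -> ctr[2]=2

Answer: 0 1 2 3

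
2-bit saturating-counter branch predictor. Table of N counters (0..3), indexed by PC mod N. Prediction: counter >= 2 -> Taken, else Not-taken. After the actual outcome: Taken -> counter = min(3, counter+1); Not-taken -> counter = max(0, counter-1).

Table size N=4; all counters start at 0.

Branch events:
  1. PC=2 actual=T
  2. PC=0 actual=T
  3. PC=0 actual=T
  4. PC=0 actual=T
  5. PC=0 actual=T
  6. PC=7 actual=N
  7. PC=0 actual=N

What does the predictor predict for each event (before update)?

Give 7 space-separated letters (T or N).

Answer: N N N T T N T

Derivation:
Ev 1: PC=2 idx=2 pred=N actual=T -> ctr[2]=1
Ev 2: PC=0 idx=0 pred=N actual=T -> ctr[0]=1
Ev 3: PC=0 idx=0 pred=N actual=T -> ctr[0]=2
Ev 4: PC=0 idx=0 pred=T actual=T -> ctr[0]=3
Ev 5: PC=0 idx=0 pred=T actual=T -> ctr[0]=3
Ev 6: PC=7 idx=3 pred=N actual=N -> ctr[3]=0
Ev 7: PC=0 idx=0 pred=T actual=N -> ctr[0]=2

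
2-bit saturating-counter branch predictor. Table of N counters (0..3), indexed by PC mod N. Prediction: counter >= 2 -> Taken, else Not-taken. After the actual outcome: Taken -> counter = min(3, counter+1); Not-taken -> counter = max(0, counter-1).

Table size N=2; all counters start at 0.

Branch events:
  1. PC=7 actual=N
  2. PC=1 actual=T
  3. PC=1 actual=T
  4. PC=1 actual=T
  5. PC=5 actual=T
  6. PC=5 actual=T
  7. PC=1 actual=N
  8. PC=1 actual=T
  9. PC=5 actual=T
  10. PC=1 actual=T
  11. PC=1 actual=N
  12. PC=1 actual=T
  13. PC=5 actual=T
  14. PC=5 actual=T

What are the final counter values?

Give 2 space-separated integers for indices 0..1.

Answer: 0 3

Derivation:
Ev 1: PC=7 idx=1 pred=N actual=N -> ctr[1]=0
Ev 2: PC=1 idx=1 pred=N actual=T -> ctr[1]=1
Ev 3: PC=1 idx=1 pred=N actual=T -> ctr[1]=2
Ev 4: PC=1 idx=1 pred=T actual=T -> ctr[1]=3
Ev 5: PC=5 idx=1 pred=T actual=T -> ctr[1]=3
Ev 6: PC=5 idx=1 pred=T actual=T -> ctr[1]=3
Ev 7: PC=1 idx=1 pred=T actual=N -> ctr[1]=2
Ev 8: PC=1 idx=1 pred=T actual=T -> ctr[1]=3
Ev 9: PC=5 idx=1 pred=T actual=T -> ctr[1]=3
Ev 10: PC=1 idx=1 pred=T actual=T -> ctr[1]=3
Ev 11: PC=1 idx=1 pred=T actual=N -> ctr[1]=2
Ev 12: PC=1 idx=1 pred=T actual=T -> ctr[1]=3
Ev 13: PC=5 idx=1 pred=T actual=T -> ctr[1]=3
Ev 14: PC=5 idx=1 pred=T actual=T -> ctr[1]=3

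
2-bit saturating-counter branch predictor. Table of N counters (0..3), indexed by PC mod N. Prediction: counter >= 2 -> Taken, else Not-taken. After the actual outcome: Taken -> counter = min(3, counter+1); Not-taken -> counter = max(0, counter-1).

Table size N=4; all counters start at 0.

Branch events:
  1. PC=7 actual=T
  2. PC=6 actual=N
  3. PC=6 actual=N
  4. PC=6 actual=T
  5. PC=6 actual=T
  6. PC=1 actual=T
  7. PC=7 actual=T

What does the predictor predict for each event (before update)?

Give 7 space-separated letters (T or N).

Ev 1: PC=7 idx=3 pred=N actual=T -> ctr[3]=1
Ev 2: PC=6 idx=2 pred=N actual=N -> ctr[2]=0
Ev 3: PC=6 idx=2 pred=N actual=N -> ctr[2]=0
Ev 4: PC=6 idx=2 pred=N actual=T -> ctr[2]=1
Ev 5: PC=6 idx=2 pred=N actual=T -> ctr[2]=2
Ev 6: PC=1 idx=1 pred=N actual=T -> ctr[1]=1
Ev 7: PC=7 idx=3 pred=N actual=T -> ctr[3]=2

Answer: N N N N N N N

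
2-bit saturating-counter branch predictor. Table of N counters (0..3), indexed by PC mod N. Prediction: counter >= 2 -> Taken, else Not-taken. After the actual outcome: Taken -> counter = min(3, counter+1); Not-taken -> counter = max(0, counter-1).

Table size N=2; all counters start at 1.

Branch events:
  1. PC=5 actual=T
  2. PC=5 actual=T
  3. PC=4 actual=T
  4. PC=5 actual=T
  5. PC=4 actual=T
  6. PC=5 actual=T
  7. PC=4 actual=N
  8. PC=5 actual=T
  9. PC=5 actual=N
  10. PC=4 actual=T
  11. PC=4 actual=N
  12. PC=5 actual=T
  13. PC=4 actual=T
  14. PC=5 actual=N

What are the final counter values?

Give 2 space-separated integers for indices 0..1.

Answer: 3 2

Derivation:
Ev 1: PC=5 idx=1 pred=N actual=T -> ctr[1]=2
Ev 2: PC=5 idx=1 pred=T actual=T -> ctr[1]=3
Ev 3: PC=4 idx=0 pred=N actual=T -> ctr[0]=2
Ev 4: PC=5 idx=1 pred=T actual=T -> ctr[1]=3
Ev 5: PC=4 idx=0 pred=T actual=T -> ctr[0]=3
Ev 6: PC=5 idx=1 pred=T actual=T -> ctr[1]=3
Ev 7: PC=4 idx=0 pred=T actual=N -> ctr[0]=2
Ev 8: PC=5 idx=1 pred=T actual=T -> ctr[1]=3
Ev 9: PC=5 idx=1 pred=T actual=N -> ctr[1]=2
Ev 10: PC=4 idx=0 pred=T actual=T -> ctr[0]=3
Ev 11: PC=4 idx=0 pred=T actual=N -> ctr[0]=2
Ev 12: PC=5 idx=1 pred=T actual=T -> ctr[1]=3
Ev 13: PC=4 idx=0 pred=T actual=T -> ctr[0]=3
Ev 14: PC=5 idx=1 pred=T actual=N -> ctr[1]=2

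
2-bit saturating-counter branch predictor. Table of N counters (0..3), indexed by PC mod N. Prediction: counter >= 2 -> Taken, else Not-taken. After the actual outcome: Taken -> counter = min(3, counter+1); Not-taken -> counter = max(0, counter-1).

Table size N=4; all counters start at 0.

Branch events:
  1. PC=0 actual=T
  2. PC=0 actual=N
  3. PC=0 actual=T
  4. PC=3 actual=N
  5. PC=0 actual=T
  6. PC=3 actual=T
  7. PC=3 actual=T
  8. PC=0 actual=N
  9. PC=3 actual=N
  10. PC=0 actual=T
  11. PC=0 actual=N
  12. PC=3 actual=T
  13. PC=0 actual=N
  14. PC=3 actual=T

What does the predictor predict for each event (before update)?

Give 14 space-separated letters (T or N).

Answer: N N N N N N N T T N T N N T

Derivation:
Ev 1: PC=0 idx=0 pred=N actual=T -> ctr[0]=1
Ev 2: PC=0 idx=0 pred=N actual=N -> ctr[0]=0
Ev 3: PC=0 idx=0 pred=N actual=T -> ctr[0]=1
Ev 4: PC=3 idx=3 pred=N actual=N -> ctr[3]=0
Ev 5: PC=0 idx=0 pred=N actual=T -> ctr[0]=2
Ev 6: PC=3 idx=3 pred=N actual=T -> ctr[3]=1
Ev 7: PC=3 idx=3 pred=N actual=T -> ctr[3]=2
Ev 8: PC=0 idx=0 pred=T actual=N -> ctr[0]=1
Ev 9: PC=3 idx=3 pred=T actual=N -> ctr[3]=1
Ev 10: PC=0 idx=0 pred=N actual=T -> ctr[0]=2
Ev 11: PC=0 idx=0 pred=T actual=N -> ctr[0]=1
Ev 12: PC=3 idx=3 pred=N actual=T -> ctr[3]=2
Ev 13: PC=0 idx=0 pred=N actual=N -> ctr[0]=0
Ev 14: PC=3 idx=3 pred=T actual=T -> ctr[3]=3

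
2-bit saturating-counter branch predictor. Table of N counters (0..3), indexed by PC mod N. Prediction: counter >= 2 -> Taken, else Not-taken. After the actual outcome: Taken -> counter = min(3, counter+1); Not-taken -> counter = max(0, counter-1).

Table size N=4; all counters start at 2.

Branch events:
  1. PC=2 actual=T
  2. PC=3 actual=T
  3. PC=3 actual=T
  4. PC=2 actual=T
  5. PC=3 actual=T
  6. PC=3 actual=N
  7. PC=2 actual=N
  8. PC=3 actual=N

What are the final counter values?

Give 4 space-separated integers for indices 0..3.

Answer: 2 2 2 1

Derivation:
Ev 1: PC=2 idx=2 pred=T actual=T -> ctr[2]=3
Ev 2: PC=3 idx=3 pred=T actual=T -> ctr[3]=3
Ev 3: PC=3 idx=3 pred=T actual=T -> ctr[3]=3
Ev 4: PC=2 idx=2 pred=T actual=T -> ctr[2]=3
Ev 5: PC=3 idx=3 pred=T actual=T -> ctr[3]=3
Ev 6: PC=3 idx=3 pred=T actual=N -> ctr[3]=2
Ev 7: PC=2 idx=2 pred=T actual=N -> ctr[2]=2
Ev 8: PC=3 idx=3 pred=T actual=N -> ctr[3]=1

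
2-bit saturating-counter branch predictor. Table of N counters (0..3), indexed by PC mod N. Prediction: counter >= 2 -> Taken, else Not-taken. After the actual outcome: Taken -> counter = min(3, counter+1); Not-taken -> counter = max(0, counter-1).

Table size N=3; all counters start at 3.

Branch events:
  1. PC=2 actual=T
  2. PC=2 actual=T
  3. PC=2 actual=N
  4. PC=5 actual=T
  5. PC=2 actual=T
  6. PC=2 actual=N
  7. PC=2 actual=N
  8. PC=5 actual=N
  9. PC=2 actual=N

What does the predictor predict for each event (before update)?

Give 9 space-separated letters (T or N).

Answer: T T T T T T T N N

Derivation:
Ev 1: PC=2 idx=2 pred=T actual=T -> ctr[2]=3
Ev 2: PC=2 idx=2 pred=T actual=T -> ctr[2]=3
Ev 3: PC=2 idx=2 pred=T actual=N -> ctr[2]=2
Ev 4: PC=5 idx=2 pred=T actual=T -> ctr[2]=3
Ev 5: PC=2 idx=2 pred=T actual=T -> ctr[2]=3
Ev 6: PC=2 idx=2 pred=T actual=N -> ctr[2]=2
Ev 7: PC=2 idx=2 pred=T actual=N -> ctr[2]=1
Ev 8: PC=5 idx=2 pred=N actual=N -> ctr[2]=0
Ev 9: PC=2 idx=2 pred=N actual=N -> ctr[2]=0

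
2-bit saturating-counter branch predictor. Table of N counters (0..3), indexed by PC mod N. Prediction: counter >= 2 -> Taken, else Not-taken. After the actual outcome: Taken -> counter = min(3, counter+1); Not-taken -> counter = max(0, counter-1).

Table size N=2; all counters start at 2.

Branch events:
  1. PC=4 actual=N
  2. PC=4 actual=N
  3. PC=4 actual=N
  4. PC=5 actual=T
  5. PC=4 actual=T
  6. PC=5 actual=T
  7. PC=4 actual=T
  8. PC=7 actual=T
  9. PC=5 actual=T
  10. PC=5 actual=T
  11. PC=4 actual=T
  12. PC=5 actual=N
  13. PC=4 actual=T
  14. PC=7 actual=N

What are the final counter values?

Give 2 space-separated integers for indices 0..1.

Ev 1: PC=4 idx=0 pred=T actual=N -> ctr[0]=1
Ev 2: PC=4 idx=0 pred=N actual=N -> ctr[0]=0
Ev 3: PC=4 idx=0 pred=N actual=N -> ctr[0]=0
Ev 4: PC=5 idx=1 pred=T actual=T -> ctr[1]=3
Ev 5: PC=4 idx=0 pred=N actual=T -> ctr[0]=1
Ev 6: PC=5 idx=1 pred=T actual=T -> ctr[1]=3
Ev 7: PC=4 idx=0 pred=N actual=T -> ctr[0]=2
Ev 8: PC=7 idx=1 pred=T actual=T -> ctr[1]=3
Ev 9: PC=5 idx=1 pred=T actual=T -> ctr[1]=3
Ev 10: PC=5 idx=1 pred=T actual=T -> ctr[1]=3
Ev 11: PC=4 idx=0 pred=T actual=T -> ctr[0]=3
Ev 12: PC=5 idx=1 pred=T actual=N -> ctr[1]=2
Ev 13: PC=4 idx=0 pred=T actual=T -> ctr[0]=3
Ev 14: PC=7 idx=1 pred=T actual=N -> ctr[1]=1

Answer: 3 1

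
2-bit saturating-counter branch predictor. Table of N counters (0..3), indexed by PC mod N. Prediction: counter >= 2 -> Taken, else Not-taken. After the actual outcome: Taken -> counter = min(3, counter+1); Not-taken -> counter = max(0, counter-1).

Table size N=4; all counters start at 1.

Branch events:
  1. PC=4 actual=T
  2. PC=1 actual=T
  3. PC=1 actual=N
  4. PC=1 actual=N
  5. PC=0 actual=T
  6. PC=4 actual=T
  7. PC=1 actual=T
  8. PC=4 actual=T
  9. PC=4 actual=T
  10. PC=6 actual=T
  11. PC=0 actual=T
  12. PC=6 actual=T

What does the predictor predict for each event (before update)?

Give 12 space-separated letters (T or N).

Ev 1: PC=4 idx=0 pred=N actual=T -> ctr[0]=2
Ev 2: PC=1 idx=1 pred=N actual=T -> ctr[1]=2
Ev 3: PC=1 idx=1 pred=T actual=N -> ctr[1]=1
Ev 4: PC=1 idx=1 pred=N actual=N -> ctr[1]=0
Ev 5: PC=0 idx=0 pred=T actual=T -> ctr[0]=3
Ev 6: PC=4 idx=0 pred=T actual=T -> ctr[0]=3
Ev 7: PC=1 idx=1 pred=N actual=T -> ctr[1]=1
Ev 8: PC=4 idx=0 pred=T actual=T -> ctr[0]=3
Ev 9: PC=4 idx=0 pred=T actual=T -> ctr[0]=3
Ev 10: PC=6 idx=2 pred=N actual=T -> ctr[2]=2
Ev 11: PC=0 idx=0 pred=T actual=T -> ctr[0]=3
Ev 12: PC=6 idx=2 pred=T actual=T -> ctr[2]=3

Answer: N N T N T T N T T N T T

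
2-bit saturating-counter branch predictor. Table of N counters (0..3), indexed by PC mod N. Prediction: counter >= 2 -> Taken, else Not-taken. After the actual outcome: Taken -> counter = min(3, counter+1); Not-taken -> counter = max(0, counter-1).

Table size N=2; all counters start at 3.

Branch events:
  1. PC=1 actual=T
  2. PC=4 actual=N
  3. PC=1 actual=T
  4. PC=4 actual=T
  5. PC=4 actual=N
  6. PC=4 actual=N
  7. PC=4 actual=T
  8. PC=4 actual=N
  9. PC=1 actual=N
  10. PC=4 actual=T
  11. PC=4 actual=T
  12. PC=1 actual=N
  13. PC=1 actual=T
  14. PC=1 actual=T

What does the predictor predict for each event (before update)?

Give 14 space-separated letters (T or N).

Answer: T T T T T T N T T N T T N T

Derivation:
Ev 1: PC=1 idx=1 pred=T actual=T -> ctr[1]=3
Ev 2: PC=4 idx=0 pred=T actual=N -> ctr[0]=2
Ev 3: PC=1 idx=1 pred=T actual=T -> ctr[1]=3
Ev 4: PC=4 idx=0 pred=T actual=T -> ctr[0]=3
Ev 5: PC=4 idx=0 pred=T actual=N -> ctr[0]=2
Ev 6: PC=4 idx=0 pred=T actual=N -> ctr[0]=1
Ev 7: PC=4 idx=0 pred=N actual=T -> ctr[0]=2
Ev 8: PC=4 idx=0 pred=T actual=N -> ctr[0]=1
Ev 9: PC=1 idx=1 pred=T actual=N -> ctr[1]=2
Ev 10: PC=4 idx=0 pred=N actual=T -> ctr[0]=2
Ev 11: PC=4 idx=0 pred=T actual=T -> ctr[0]=3
Ev 12: PC=1 idx=1 pred=T actual=N -> ctr[1]=1
Ev 13: PC=1 idx=1 pred=N actual=T -> ctr[1]=2
Ev 14: PC=1 idx=1 pred=T actual=T -> ctr[1]=3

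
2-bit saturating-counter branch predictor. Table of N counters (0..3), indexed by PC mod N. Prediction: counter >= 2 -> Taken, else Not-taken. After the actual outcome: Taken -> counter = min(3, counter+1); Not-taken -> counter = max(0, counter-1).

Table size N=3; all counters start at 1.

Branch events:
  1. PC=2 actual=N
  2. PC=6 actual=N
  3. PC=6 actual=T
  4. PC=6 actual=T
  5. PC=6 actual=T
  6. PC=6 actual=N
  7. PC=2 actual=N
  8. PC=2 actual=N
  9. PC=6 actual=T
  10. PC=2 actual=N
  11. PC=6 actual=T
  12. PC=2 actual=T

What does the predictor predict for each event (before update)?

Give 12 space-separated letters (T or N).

Ev 1: PC=2 idx=2 pred=N actual=N -> ctr[2]=0
Ev 2: PC=6 idx=0 pred=N actual=N -> ctr[0]=0
Ev 3: PC=6 idx=0 pred=N actual=T -> ctr[0]=1
Ev 4: PC=6 idx=0 pred=N actual=T -> ctr[0]=2
Ev 5: PC=6 idx=0 pred=T actual=T -> ctr[0]=3
Ev 6: PC=6 idx=0 pred=T actual=N -> ctr[0]=2
Ev 7: PC=2 idx=2 pred=N actual=N -> ctr[2]=0
Ev 8: PC=2 idx=2 pred=N actual=N -> ctr[2]=0
Ev 9: PC=6 idx=0 pred=T actual=T -> ctr[0]=3
Ev 10: PC=2 idx=2 pred=N actual=N -> ctr[2]=0
Ev 11: PC=6 idx=0 pred=T actual=T -> ctr[0]=3
Ev 12: PC=2 idx=2 pred=N actual=T -> ctr[2]=1

Answer: N N N N T T N N T N T N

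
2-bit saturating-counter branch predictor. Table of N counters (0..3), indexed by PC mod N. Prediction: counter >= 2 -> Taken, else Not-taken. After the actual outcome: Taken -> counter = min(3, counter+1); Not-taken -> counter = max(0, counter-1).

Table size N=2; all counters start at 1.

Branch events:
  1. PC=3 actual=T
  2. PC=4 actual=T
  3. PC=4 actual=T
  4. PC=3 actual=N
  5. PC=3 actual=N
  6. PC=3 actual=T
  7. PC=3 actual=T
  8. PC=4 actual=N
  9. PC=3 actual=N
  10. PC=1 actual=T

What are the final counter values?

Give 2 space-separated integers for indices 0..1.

Answer: 2 2

Derivation:
Ev 1: PC=3 idx=1 pred=N actual=T -> ctr[1]=2
Ev 2: PC=4 idx=0 pred=N actual=T -> ctr[0]=2
Ev 3: PC=4 idx=0 pred=T actual=T -> ctr[0]=3
Ev 4: PC=3 idx=1 pred=T actual=N -> ctr[1]=1
Ev 5: PC=3 idx=1 pred=N actual=N -> ctr[1]=0
Ev 6: PC=3 idx=1 pred=N actual=T -> ctr[1]=1
Ev 7: PC=3 idx=1 pred=N actual=T -> ctr[1]=2
Ev 8: PC=4 idx=0 pred=T actual=N -> ctr[0]=2
Ev 9: PC=3 idx=1 pred=T actual=N -> ctr[1]=1
Ev 10: PC=1 idx=1 pred=N actual=T -> ctr[1]=2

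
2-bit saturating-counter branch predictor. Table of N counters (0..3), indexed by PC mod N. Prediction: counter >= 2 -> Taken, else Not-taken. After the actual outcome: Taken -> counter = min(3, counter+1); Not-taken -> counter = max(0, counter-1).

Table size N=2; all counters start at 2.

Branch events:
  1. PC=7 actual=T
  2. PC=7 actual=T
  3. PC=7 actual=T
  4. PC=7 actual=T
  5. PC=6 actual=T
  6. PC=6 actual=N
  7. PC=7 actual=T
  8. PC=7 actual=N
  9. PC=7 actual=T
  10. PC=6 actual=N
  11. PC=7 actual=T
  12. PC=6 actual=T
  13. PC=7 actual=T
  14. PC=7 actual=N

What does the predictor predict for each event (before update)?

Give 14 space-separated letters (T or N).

Answer: T T T T T T T T T T T N T T

Derivation:
Ev 1: PC=7 idx=1 pred=T actual=T -> ctr[1]=3
Ev 2: PC=7 idx=1 pred=T actual=T -> ctr[1]=3
Ev 3: PC=7 idx=1 pred=T actual=T -> ctr[1]=3
Ev 4: PC=7 idx=1 pred=T actual=T -> ctr[1]=3
Ev 5: PC=6 idx=0 pred=T actual=T -> ctr[0]=3
Ev 6: PC=6 idx=0 pred=T actual=N -> ctr[0]=2
Ev 7: PC=7 idx=1 pred=T actual=T -> ctr[1]=3
Ev 8: PC=7 idx=1 pred=T actual=N -> ctr[1]=2
Ev 9: PC=7 idx=1 pred=T actual=T -> ctr[1]=3
Ev 10: PC=6 idx=0 pred=T actual=N -> ctr[0]=1
Ev 11: PC=7 idx=1 pred=T actual=T -> ctr[1]=3
Ev 12: PC=6 idx=0 pred=N actual=T -> ctr[0]=2
Ev 13: PC=7 idx=1 pred=T actual=T -> ctr[1]=3
Ev 14: PC=7 idx=1 pred=T actual=N -> ctr[1]=2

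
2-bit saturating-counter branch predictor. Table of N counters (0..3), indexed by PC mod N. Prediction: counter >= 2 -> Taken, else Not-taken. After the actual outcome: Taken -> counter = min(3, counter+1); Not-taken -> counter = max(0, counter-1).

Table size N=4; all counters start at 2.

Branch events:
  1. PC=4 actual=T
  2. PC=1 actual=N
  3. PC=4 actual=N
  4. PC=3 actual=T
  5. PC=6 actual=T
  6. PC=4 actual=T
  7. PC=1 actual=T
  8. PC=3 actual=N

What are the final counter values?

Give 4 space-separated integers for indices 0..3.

Answer: 3 2 3 2

Derivation:
Ev 1: PC=4 idx=0 pred=T actual=T -> ctr[0]=3
Ev 2: PC=1 idx=1 pred=T actual=N -> ctr[1]=1
Ev 3: PC=4 idx=0 pred=T actual=N -> ctr[0]=2
Ev 4: PC=3 idx=3 pred=T actual=T -> ctr[3]=3
Ev 5: PC=6 idx=2 pred=T actual=T -> ctr[2]=3
Ev 6: PC=4 idx=0 pred=T actual=T -> ctr[0]=3
Ev 7: PC=1 idx=1 pred=N actual=T -> ctr[1]=2
Ev 8: PC=3 idx=3 pred=T actual=N -> ctr[3]=2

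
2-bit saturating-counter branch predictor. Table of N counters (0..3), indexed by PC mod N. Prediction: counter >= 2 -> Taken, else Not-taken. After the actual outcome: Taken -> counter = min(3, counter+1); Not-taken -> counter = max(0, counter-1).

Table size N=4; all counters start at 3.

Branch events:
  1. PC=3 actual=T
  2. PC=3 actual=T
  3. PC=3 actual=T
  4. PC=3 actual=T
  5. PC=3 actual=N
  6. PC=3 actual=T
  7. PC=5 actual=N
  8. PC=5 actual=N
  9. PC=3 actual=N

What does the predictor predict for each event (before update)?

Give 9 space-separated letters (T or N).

Answer: T T T T T T T T T

Derivation:
Ev 1: PC=3 idx=3 pred=T actual=T -> ctr[3]=3
Ev 2: PC=3 idx=3 pred=T actual=T -> ctr[3]=3
Ev 3: PC=3 idx=3 pred=T actual=T -> ctr[3]=3
Ev 4: PC=3 idx=3 pred=T actual=T -> ctr[3]=3
Ev 5: PC=3 idx=3 pred=T actual=N -> ctr[3]=2
Ev 6: PC=3 idx=3 pred=T actual=T -> ctr[3]=3
Ev 7: PC=5 idx=1 pred=T actual=N -> ctr[1]=2
Ev 8: PC=5 idx=1 pred=T actual=N -> ctr[1]=1
Ev 9: PC=3 idx=3 pred=T actual=N -> ctr[3]=2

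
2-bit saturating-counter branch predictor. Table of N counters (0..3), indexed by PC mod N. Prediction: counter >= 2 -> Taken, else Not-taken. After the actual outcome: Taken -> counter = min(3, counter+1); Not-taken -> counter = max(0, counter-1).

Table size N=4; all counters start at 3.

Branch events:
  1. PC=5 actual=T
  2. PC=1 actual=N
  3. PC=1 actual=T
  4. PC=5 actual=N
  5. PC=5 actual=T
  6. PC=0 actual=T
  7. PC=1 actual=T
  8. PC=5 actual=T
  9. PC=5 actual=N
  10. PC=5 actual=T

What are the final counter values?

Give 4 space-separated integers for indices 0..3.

Answer: 3 3 3 3

Derivation:
Ev 1: PC=5 idx=1 pred=T actual=T -> ctr[1]=3
Ev 2: PC=1 idx=1 pred=T actual=N -> ctr[1]=2
Ev 3: PC=1 idx=1 pred=T actual=T -> ctr[1]=3
Ev 4: PC=5 idx=1 pred=T actual=N -> ctr[1]=2
Ev 5: PC=5 idx=1 pred=T actual=T -> ctr[1]=3
Ev 6: PC=0 idx=0 pred=T actual=T -> ctr[0]=3
Ev 7: PC=1 idx=1 pred=T actual=T -> ctr[1]=3
Ev 8: PC=5 idx=1 pred=T actual=T -> ctr[1]=3
Ev 9: PC=5 idx=1 pred=T actual=N -> ctr[1]=2
Ev 10: PC=5 idx=1 pred=T actual=T -> ctr[1]=3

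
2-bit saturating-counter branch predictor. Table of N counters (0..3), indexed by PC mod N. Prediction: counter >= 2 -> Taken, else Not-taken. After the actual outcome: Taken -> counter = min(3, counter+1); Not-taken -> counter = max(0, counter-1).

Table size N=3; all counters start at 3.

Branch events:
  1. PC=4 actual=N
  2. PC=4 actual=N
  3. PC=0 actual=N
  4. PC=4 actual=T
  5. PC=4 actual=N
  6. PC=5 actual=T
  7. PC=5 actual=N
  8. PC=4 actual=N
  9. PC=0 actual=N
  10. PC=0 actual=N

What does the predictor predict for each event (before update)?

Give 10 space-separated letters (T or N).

Answer: T T T N T T T N T N

Derivation:
Ev 1: PC=4 idx=1 pred=T actual=N -> ctr[1]=2
Ev 2: PC=4 idx=1 pred=T actual=N -> ctr[1]=1
Ev 3: PC=0 idx=0 pred=T actual=N -> ctr[0]=2
Ev 4: PC=4 idx=1 pred=N actual=T -> ctr[1]=2
Ev 5: PC=4 idx=1 pred=T actual=N -> ctr[1]=1
Ev 6: PC=5 idx=2 pred=T actual=T -> ctr[2]=3
Ev 7: PC=5 idx=2 pred=T actual=N -> ctr[2]=2
Ev 8: PC=4 idx=1 pred=N actual=N -> ctr[1]=0
Ev 9: PC=0 idx=0 pred=T actual=N -> ctr[0]=1
Ev 10: PC=0 idx=0 pred=N actual=N -> ctr[0]=0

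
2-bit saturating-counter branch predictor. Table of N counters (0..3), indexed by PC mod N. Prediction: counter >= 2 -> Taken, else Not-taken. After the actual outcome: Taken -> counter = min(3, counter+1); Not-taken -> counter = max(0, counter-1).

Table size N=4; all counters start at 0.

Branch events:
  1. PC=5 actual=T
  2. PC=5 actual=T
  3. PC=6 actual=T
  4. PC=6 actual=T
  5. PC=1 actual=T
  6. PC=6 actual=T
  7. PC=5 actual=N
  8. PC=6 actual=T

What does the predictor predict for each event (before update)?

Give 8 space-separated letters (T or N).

Answer: N N N N T T T T

Derivation:
Ev 1: PC=5 idx=1 pred=N actual=T -> ctr[1]=1
Ev 2: PC=5 idx=1 pred=N actual=T -> ctr[1]=2
Ev 3: PC=6 idx=2 pred=N actual=T -> ctr[2]=1
Ev 4: PC=6 idx=2 pred=N actual=T -> ctr[2]=2
Ev 5: PC=1 idx=1 pred=T actual=T -> ctr[1]=3
Ev 6: PC=6 idx=2 pred=T actual=T -> ctr[2]=3
Ev 7: PC=5 idx=1 pred=T actual=N -> ctr[1]=2
Ev 8: PC=6 idx=2 pred=T actual=T -> ctr[2]=3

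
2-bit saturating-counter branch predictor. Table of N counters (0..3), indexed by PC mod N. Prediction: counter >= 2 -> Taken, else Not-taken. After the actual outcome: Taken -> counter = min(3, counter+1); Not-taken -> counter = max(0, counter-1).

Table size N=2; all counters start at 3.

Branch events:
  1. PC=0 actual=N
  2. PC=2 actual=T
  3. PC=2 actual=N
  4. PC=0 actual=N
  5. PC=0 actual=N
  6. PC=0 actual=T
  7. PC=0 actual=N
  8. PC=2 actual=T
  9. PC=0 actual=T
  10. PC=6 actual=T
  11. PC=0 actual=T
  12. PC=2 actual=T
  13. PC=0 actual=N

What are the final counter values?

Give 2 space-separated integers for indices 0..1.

Ev 1: PC=0 idx=0 pred=T actual=N -> ctr[0]=2
Ev 2: PC=2 idx=0 pred=T actual=T -> ctr[0]=3
Ev 3: PC=2 idx=0 pred=T actual=N -> ctr[0]=2
Ev 4: PC=0 idx=0 pred=T actual=N -> ctr[0]=1
Ev 5: PC=0 idx=0 pred=N actual=N -> ctr[0]=0
Ev 6: PC=0 idx=0 pred=N actual=T -> ctr[0]=1
Ev 7: PC=0 idx=0 pred=N actual=N -> ctr[0]=0
Ev 8: PC=2 idx=0 pred=N actual=T -> ctr[0]=1
Ev 9: PC=0 idx=0 pred=N actual=T -> ctr[0]=2
Ev 10: PC=6 idx=0 pred=T actual=T -> ctr[0]=3
Ev 11: PC=0 idx=0 pred=T actual=T -> ctr[0]=3
Ev 12: PC=2 idx=0 pred=T actual=T -> ctr[0]=3
Ev 13: PC=0 idx=0 pred=T actual=N -> ctr[0]=2

Answer: 2 3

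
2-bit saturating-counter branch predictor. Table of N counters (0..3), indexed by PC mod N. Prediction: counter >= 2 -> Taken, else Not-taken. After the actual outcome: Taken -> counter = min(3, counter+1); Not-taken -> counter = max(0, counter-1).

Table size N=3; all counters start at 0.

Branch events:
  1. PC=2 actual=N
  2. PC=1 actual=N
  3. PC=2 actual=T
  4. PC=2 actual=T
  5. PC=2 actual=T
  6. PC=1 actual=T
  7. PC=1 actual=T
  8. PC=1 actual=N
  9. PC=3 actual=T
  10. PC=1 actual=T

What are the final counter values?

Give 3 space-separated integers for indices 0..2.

Ev 1: PC=2 idx=2 pred=N actual=N -> ctr[2]=0
Ev 2: PC=1 idx=1 pred=N actual=N -> ctr[1]=0
Ev 3: PC=2 idx=2 pred=N actual=T -> ctr[2]=1
Ev 4: PC=2 idx=2 pred=N actual=T -> ctr[2]=2
Ev 5: PC=2 idx=2 pred=T actual=T -> ctr[2]=3
Ev 6: PC=1 idx=1 pred=N actual=T -> ctr[1]=1
Ev 7: PC=1 idx=1 pred=N actual=T -> ctr[1]=2
Ev 8: PC=1 idx=1 pred=T actual=N -> ctr[1]=1
Ev 9: PC=3 idx=0 pred=N actual=T -> ctr[0]=1
Ev 10: PC=1 idx=1 pred=N actual=T -> ctr[1]=2

Answer: 1 2 3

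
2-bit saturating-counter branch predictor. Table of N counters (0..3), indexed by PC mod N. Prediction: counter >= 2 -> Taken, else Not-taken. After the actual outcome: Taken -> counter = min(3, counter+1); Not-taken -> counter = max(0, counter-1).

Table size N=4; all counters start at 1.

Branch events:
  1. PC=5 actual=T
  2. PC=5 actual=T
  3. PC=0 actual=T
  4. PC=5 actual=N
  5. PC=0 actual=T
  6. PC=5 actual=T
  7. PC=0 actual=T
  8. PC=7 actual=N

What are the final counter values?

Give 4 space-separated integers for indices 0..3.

Ev 1: PC=5 idx=1 pred=N actual=T -> ctr[1]=2
Ev 2: PC=5 idx=1 pred=T actual=T -> ctr[1]=3
Ev 3: PC=0 idx=0 pred=N actual=T -> ctr[0]=2
Ev 4: PC=5 idx=1 pred=T actual=N -> ctr[1]=2
Ev 5: PC=0 idx=0 pred=T actual=T -> ctr[0]=3
Ev 6: PC=5 idx=1 pred=T actual=T -> ctr[1]=3
Ev 7: PC=0 idx=0 pred=T actual=T -> ctr[0]=3
Ev 8: PC=7 idx=3 pred=N actual=N -> ctr[3]=0

Answer: 3 3 1 0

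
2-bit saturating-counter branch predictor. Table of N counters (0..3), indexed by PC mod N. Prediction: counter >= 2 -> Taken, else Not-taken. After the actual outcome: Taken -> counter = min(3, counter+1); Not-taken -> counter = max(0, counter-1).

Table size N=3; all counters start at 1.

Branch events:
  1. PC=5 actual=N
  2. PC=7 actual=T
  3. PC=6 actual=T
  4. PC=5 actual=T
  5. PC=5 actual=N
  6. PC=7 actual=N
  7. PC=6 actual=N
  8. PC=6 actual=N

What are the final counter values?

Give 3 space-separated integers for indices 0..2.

Answer: 0 1 0

Derivation:
Ev 1: PC=5 idx=2 pred=N actual=N -> ctr[2]=0
Ev 2: PC=7 idx=1 pred=N actual=T -> ctr[1]=2
Ev 3: PC=6 idx=0 pred=N actual=T -> ctr[0]=2
Ev 4: PC=5 idx=2 pred=N actual=T -> ctr[2]=1
Ev 5: PC=5 idx=2 pred=N actual=N -> ctr[2]=0
Ev 6: PC=7 idx=1 pred=T actual=N -> ctr[1]=1
Ev 7: PC=6 idx=0 pred=T actual=N -> ctr[0]=1
Ev 8: PC=6 idx=0 pred=N actual=N -> ctr[0]=0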